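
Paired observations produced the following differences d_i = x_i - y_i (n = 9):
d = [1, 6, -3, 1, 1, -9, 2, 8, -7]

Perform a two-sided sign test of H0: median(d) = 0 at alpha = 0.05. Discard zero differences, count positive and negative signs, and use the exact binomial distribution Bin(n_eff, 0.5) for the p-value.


Step 1: Discard zero differences. Original n = 9; n_eff = number of nonzero differences = 9.
Nonzero differences (with sign): +1, +6, -3, +1, +1, -9, +2, +8, -7
Step 2: Count signs: positive = 6, negative = 3.
Step 3: Under H0: P(positive) = 0.5, so the number of positives S ~ Bin(9, 0.5).
Step 4: Two-sided exact p-value = sum of Bin(9,0.5) probabilities at or below the observed probability = 0.507812.
Step 5: alpha = 0.05. fail to reject H0.

n_eff = 9, pos = 6, neg = 3, p = 0.507812, fail to reject H0.


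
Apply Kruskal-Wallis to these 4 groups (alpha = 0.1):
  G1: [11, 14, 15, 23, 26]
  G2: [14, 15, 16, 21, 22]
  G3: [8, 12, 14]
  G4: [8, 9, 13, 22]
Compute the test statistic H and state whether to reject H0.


Step 1: Combine all N = 17 observations and assign midranks.
sorted (value, group, rank): (8,G3,1.5), (8,G4,1.5), (9,G4,3), (11,G1,4), (12,G3,5), (13,G4,6), (14,G1,8), (14,G2,8), (14,G3,8), (15,G1,10.5), (15,G2,10.5), (16,G2,12), (21,G2,13), (22,G2,14.5), (22,G4,14.5), (23,G1,16), (26,G1,17)
Step 2: Sum ranks within each group.
R_1 = 55.5 (n_1 = 5)
R_2 = 58 (n_2 = 5)
R_3 = 14.5 (n_3 = 3)
R_4 = 25 (n_4 = 4)
Step 3: H = 12/(N(N+1)) * sum(R_i^2/n_i) - 3(N+1)
     = 12/(17*18) * (55.5^2/5 + 58^2/5 + 14.5^2/3 + 25^2/4) - 3*18
     = 0.039216 * 1515.18 - 54
     = 5.418954.
Step 4: Ties present; correction factor C = 1 - 42/(17^3 - 17) = 0.991422. Corrected H = 5.418954 / 0.991422 = 5.465843.
Step 5: Under H0, H ~ chi^2(3); p-value = 0.140696.
Step 6: alpha = 0.1. fail to reject H0.

H = 5.4658, df = 3, p = 0.140696, fail to reject H0.


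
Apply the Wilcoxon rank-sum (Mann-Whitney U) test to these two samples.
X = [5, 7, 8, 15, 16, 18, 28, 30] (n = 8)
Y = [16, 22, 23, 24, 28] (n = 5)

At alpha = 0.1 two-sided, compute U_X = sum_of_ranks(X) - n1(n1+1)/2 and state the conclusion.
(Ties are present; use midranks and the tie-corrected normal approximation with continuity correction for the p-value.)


Step 1: Combine and sort all 13 observations; assign midranks.
sorted (value, group): (5,X), (7,X), (8,X), (15,X), (16,X), (16,Y), (18,X), (22,Y), (23,Y), (24,Y), (28,X), (28,Y), (30,X)
ranks: 5->1, 7->2, 8->3, 15->4, 16->5.5, 16->5.5, 18->7, 22->8, 23->9, 24->10, 28->11.5, 28->11.5, 30->13
Step 2: Rank sum for X: R1 = 1 + 2 + 3 + 4 + 5.5 + 7 + 11.5 + 13 = 47.
Step 3: U_X = R1 - n1(n1+1)/2 = 47 - 8*9/2 = 47 - 36 = 11.
       U_Y = n1*n2 - U_X = 40 - 11 = 29.
Step 4: Ties are present, so use the tie-corrected normal approximation (with continuity correction) for the p-value.
Step 5: p-value = 0.212139; compare to alpha = 0.1. fail to reject H0.

U_X = 11, p = 0.212139, fail to reject H0 at alpha = 0.1.


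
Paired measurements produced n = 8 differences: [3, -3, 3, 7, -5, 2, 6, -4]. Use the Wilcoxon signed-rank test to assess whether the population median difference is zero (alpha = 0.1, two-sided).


Step 1: Drop any zero differences (none here) and take |d_i|.
|d| = [3, 3, 3, 7, 5, 2, 6, 4]
Step 2: Midrank |d_i| (ties get averaged ranks).
ranks: |3|->3, |3|->3, |3|->3, |7|->8, |5|->6, |2|->1, |6|->7, |4|->5
Step 3: Attach original signs; sum ranks with positive sign and with negative sign.
W+ = 3 + 3 + 8 + 1 + 7 = 22
W- = 3 + 6 + 5 = 14
(Check: W+ + W- = 36 should equal n(n+1)/2 = 36.)
Step 4: Test statistic W = min(W+, W-) = 14.
Step 5: Ties in |d|, so use the tie-corrected normal approximation.
        E[W] = n(n+1)/4 = 8*9/4 = 18.
        Tie groups: |d|=3 (t=3); sum(t^3 - t) = 24.
        Var[W] = n(n+1)(2n+1)/24 - sum(t^3-t)/48 = 1224/24 - 24/48 = 50.5.
        z = (W - E[W]) / sqrt(Var[W]) = (14 - 18) / 7.1063 = -0.5629.
        Two-sided p = 2*Phi(z) = 0.573518.
Step 6: alpha = 0.1. fail to reject H0.

W+ = 22, W- = 14, W = min = 14, p = 0.573518, fail to reject H0.


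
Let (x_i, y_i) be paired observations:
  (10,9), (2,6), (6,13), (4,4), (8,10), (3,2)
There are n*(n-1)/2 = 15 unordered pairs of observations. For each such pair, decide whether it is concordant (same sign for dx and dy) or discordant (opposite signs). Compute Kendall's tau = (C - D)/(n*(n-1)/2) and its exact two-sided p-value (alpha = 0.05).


Step 1: Enumerate the 15 unordered pairs (i,j) with i<j and classify each by sign(x_j-x_i) * sign(y_j-y_i).
  (1,2):dx=-8,dy=-3->C; (1,3):dx=-4,dy=+4->D; (1,4):dx=-6,dy=-5->C; (1,5):dx=-2,dy=+1->D
  (1,6):dx=-7,dy=-7->C; (2,3):dx=+4,dy=+7->C; (2,4):dx=+2,dy=-2->D; (2,5):dx=+6,dy=+4->C
  (2,6):dx=+1,dy=-4->D; (3,4):dx=-2,dy=-9->C; (3,5):dx=+2,dy=-3->D; (3,6):dx=-3,dy=-11->C
  (4,5):dx=+4,dy=+6->C; (4,6):dx=-1,dy=-2->C; (5,6):dx=-5,dy=-8->C
Step 2: C = 10, D = 5, total pairs = 15.
Step 3: tau = (C - D)/(n(n-1)/2) = (10 - 5)/15 = 0.333333.
Step 4: Exact two-sided p-value (enumerate n! = 720 permutations of y under H0): p = 0.469444.
Step 5: alpha = 0.05. fail to reject H0.

tau_b = 0.3333 (C=10, D=5), p = 0.469444, fail to reject H0.


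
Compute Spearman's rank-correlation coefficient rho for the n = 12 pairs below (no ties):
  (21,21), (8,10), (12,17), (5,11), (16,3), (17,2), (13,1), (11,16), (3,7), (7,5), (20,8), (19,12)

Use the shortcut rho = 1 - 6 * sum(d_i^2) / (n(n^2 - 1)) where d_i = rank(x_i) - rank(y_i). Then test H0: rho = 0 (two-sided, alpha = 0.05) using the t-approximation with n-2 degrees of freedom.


Step 1: Rank x and y separately (midranks; no ties here).
rank(x): 21->12, 8->4, 12->6, 5->2, 16->8, 17->9, 13->7, 11->5, 3->1, 7->3, 20->11, 19->10
rank(y): 21->12, 10->7, 17->11, 11->8, 3->3, 2->2, 1->1, 16->10, 7->5, 5->4, 8->6, 12->9
Step 2: d_i = R_x(i) - R_y(i); compute d_i^2.
  (12-12)^2=0, (4-7)^2=9, (6-11)^2=25, (2-8)^2=36, (8-3)^2=25, (9-2)^2=49, (7-1)^2=36, (5-10)^2=25, (1-5)^2=16, (3-4)^2=1, (11-6)^2=25, (10-9)^2=1
sum(d^2) = 248.
Step 3: rho = 1 - 6*248 / (12*(12^2 - 1)) = 1 - 1488/1716 = 0.132867.
Step 4: Under H0, t = rho * sqrt((n-2)/(1-rho^2)) = 0.4239 ~ t(10).
Step 5: Two-sided p-value from the t-distribution with 10 df = 0.680598.
Step 6: alpha = 0.05. fail to reject H0.

rho = 0.1329, p = 0.680598, fail to reject H0 at alpha = 0.05.


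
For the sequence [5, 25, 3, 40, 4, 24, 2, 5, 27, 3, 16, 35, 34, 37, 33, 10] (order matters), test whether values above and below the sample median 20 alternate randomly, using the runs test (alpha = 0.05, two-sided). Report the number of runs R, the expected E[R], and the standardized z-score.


Step 1: Compute median = 20; label A = above, B = below.
Labels in order: BABABABBABBAAAAB  (n_A = 8, n_B = 8)
Step 2: Count runs R = 11.
Step 3: Under H0 (random ordering), E[R] = 2*n_A*n_B/(n_A+n_B) + 1 = 2*8*8/16 + 1 = 9.0000.
        Var[R] = 2*n_A*n_B*(2*n_A*n_B - n_A - n_B) / ((n_A+n_B)^2 * (n_A+n_B-1)) = 14336/3840 = 3.7333.
        SD[R] = 1.9322.
Step 4: Continuity-corrected z = (R - 0.5 - E[R]) / SD[R] = (11 - 0.5 - 9.0000) / 1.9322 = 0.7763.
Step 5: Two-sided p-value via normal approximation = 2*(1 - Phi(|z|)) = 0.437558.
Step 6: alpha = 0.05. fail to reject H0.

R = 11, z = 0.7763, p = 0.437558, fail to reject H0.


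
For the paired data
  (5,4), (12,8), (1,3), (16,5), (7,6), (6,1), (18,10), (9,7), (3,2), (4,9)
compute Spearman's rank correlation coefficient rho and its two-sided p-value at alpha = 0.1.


Step 1: Rank x and y separately (midranks; no ties here).
rank(x): 5->4, 12->8, 1->1, 16->9, 7->6, 6->5, 18->10, 9->7, 3->2, 4->3
rank(y): 4->4, 8->8, 3->3, 5->5, 6->6, 1->1, 10->10, 7->7, 2->2, 9->9
Step 2: d_i = R_x(i) - R_y(i); compute d_i^2.
  (4-4)^2=0, (8-8)^2=0, (1-3)^2=4, (9-5)^2=16, (6-6)^2=0, (5-1)^2=16, (10-10)^2=0, (7-7)^2=0, (2-2)^2=0, (3-9)^2=36
sum(d^2) = 72.
Step 3: rho = 1 - 6*72 / (10*(10^2 - 1)) = 1 - 432/990 = 0.563636.
Step 4: Under H0, t = rho * sqrt((n-2)/(1-rho^2)) = 1.9300 ~ t(8).
Step 5: Two-sided p-value from the t-distribution with 8 df = 0.089724.
Step 6: alpha = 0.1. reject H0.

rho = 0.5636, p = 0.089724, reject H0 at alpha = 0.1.


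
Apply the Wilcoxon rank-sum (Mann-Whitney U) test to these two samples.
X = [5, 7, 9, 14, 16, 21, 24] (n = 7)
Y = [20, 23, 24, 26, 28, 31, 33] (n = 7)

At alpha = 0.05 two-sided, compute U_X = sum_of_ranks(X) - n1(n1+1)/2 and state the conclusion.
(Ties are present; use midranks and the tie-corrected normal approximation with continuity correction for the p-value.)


Step 1: Combine and sort all 14 observations; assign midranks.
sorted (value, group): (5,X), (7,X), (9,X), (14,X), (16,X), (20,Y), (21,X), (23,Y), (24,X), (24,Y), (26,Y), (28,Y), (31,Y), (33,Y)
ranks: 5->1, 7->2, 9->3, 14->4, 16->5, 20->6, 21->7, 23->8, 24->9.5, 24->9.5, 26->11, 28->12, 31->13, 33->14
Step 2: Rank sum for X: R1 = 1 + 2 + 3 + 4 + 5 + 7 + 9.5 = 31.5.
Step 3: U_X = R1 - n1(n1+1)/2 = 31.5 - 7*8/2 = 31.5 - 28 = 3.5.
       U_Y = n1*n2 - U_X = 49 - 3.5 = 45.5.
Step 4: Ties are present, so use the tie-corrected normal approximation (with continuity correction) for the p-value.
Step 5: p-value = 0.008734; compare to alpha = 0.05. reject H0.

U_X = 3.5, p = 0.008734, reject H0 at alpha = 0.05.


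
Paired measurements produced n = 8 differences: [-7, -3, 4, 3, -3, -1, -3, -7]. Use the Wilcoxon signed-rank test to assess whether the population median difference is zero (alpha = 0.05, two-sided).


Step 1: Drop any zero differences (none here) and take |d_i|.
|d| = [7, 3, 4, 3, 3, 1, 3, 7]
Step 2: Midrank |d_i| (ties get averaged ranks).
ranks: |7|->7.5, |3|->3.5, |4|->6, |3|->3.5, |3|->3.5, |1|->1, |3|->3.5, |7|->7.5
Step 3: Attach original signs; sum ranks with positive sign and with negative sign.
W+ = 6 + 3.5 = 9.5
W- = 7.5 + 3.5 + 3.5 + 1 + 3.5 + 7.5 = 26.5
(Check: W+ + W- = 36 should equal n(n+1)/2 = 36.)
Step 4: Test statistic W = min(W+, W-) = 9.5.
Step 5: Ties in |d|, so use the tie-corrected normal approximation.
        E[W] = n(n+1)/4 = 8*9/4 = 18.
        Tie groups: |d|=3 (t=4), |d|=7 (t=2); sum(t^3 - t) = 66.
        Var[W] = n(n+1)(2n+1)/24 - sum(t^3-t)/48 = 1224/24 - 66/48 = 49.625.
        z = (W - E[W]) / sqrt(Var[W]) = (9.5 - 18) / 7.0445 = -1.2066.
        Two-sided p = 2*Phi(z) = 0.227581.
Step 6: alpha = 0.05. fail to reject H0.

W+ = 9.5, W- = 26.5, W = min = 9.5, p = 0.227581, fail to reject H0.


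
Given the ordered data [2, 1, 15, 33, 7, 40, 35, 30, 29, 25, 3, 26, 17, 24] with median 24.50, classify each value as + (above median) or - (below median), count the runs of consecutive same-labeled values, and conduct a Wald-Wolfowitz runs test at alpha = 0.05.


Step 1: Compute median = 24.50; label A = above, B = below.
Labels in order: BBBABAAAAABABB  (n_A = 7, n_B = 7)
Step 2: Count runs R = 7.
Step 3: Under H0 (random ordering), E[R] = 2*n_A*n_B/(n_A+n_B) + 1 = 2*7*7/14 + 1 = 8.0000.
        Var[R] = 2*n_A*n_B*(2*n_A*n_B - n_A - n_B) / ((n_A+n_B)^2 * (n_A+n_B-1)) = 8232/2548 = 3.2308.
        SD[R] = 1.7974.
Step 4: Continuity-corrected z = (R + 0.5 - E[R]) / SD[R] = (7 + 0.5 - 8.0000) / 1.7974 = -0.2782.
Step 5: Two-sided p-value via normal approximation = 2*(1 - Phi(|z|)) = 0.780879.
Step 6: alpha = 0.05. fail to reject H0.

R = 7, z = -0.2782, p = 0.780879, fail to reject H0.


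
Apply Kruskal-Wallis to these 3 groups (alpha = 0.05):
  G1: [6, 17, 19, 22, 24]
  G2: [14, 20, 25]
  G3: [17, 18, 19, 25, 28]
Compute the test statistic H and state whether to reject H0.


Step 1: Combine all N = 13 observations and assign midranks.
sorted (value, group, rank): (6,G1,1), (14,G2,2), (17,G1,3.5), (17,G3,3.5), (18,G3,5), (19,G1,6.5), (19,G3,6.5), (20,G2,8), (22,G1,9), (24,G1,10), (25,G2,11.5), (25,G3,11.5), (28,G3,13)
Step 2: Sum ranks within each group.
R_1 = 30 (n_1 = 5)
R_2 = 21.5 (n_2 = 3)
R_3 = 39.5 (n_3 = 5)
Step 3: H = 12/(N(N+1)) * sum(R_i^2/n_i) - 3(N+1)
     = 12/(13*14) * (30^2/5 + 21.5^2/3 + 39.5^2/5) - 3*14
     = 0.065934 * 646.133 - 42
     = 0.602198.
Step 4: Ties present; correction factor C = 1 - 18/(13^3 - 13) = 0.991758. Corrected H = 0.602198 / 0.991758 = 0.607202.
Step 5: Under H0, H ~ chi^2(2); p-value = 0.738155.
Step 6: alpha = 0.05. fail to reject H0.

H = 0.6072, df = 2, p = 0.738155, fail to reject H0.


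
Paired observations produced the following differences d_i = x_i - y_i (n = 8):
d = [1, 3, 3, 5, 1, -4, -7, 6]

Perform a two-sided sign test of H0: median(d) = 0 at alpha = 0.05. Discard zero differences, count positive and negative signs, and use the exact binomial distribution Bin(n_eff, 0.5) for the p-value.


Step 1: Discard zero differences. Original n = 8; n_eff = number of nonzero differences = 8.
Nonzero differences (with sign): +1, +3, +3, +5, +1, -4, -7, +6
Step 2: Count signs: positive = 6, negative = 2.
Step 3: Under H0: P(positive) = 0.5, so the number of positives S ~ Bin(8, 0.5).
Step 4: Two-sided exact p-value = sum of Bin(8,0.5) probabilities at or below the observed probability = 0.289062.
Step 5: alpha = 0.05. fail to reject H0.

n_eff = 8, pos = 6, neg = 2, p = 0.289062, fail to reject H0.


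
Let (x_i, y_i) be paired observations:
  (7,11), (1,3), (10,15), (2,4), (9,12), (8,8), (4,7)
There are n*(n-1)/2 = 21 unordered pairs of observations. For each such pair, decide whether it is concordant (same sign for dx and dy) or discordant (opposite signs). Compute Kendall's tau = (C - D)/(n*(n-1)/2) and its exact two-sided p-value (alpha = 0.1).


Step 1: Enumerate the 21 unordered pairs (i,j) with i<j and classify each by sign(x_j-x_i) * sign(y_j-y_i).
  (1,2):dx=-6,dy=-8->C; (1,3):dx=+3,dy=+4->C; (1,4):dx=-5,dy=-7->C; (1,5):dx=+2,dy=+1->C
  (1,6):dx=+1,dy=-3->D; (1,7):dx=-3,dy=-4->C; (2,3):dx=+9,dy=+12->C; (2,4):dx=+1,dy=+1->C
  (2,5):dx=+8,dy=+9->C; (2,6):dx=+7,dy=+5->C; (2,7):dx=+3,dy=+4->C; (3,4):dx=-8,dy=-11->C
  (3,5):dx=-1,dy=-3->C; (3,6):dx=-2,dy=-7->C; (3,7):dx=-6,dy=-8->C; (4,5):dx=+7,dy=+8->C
  (4,6):dx=+6,dy=+4->C; (4,7):dx=+2,dy=+3->C; (5,6):dx=-1,dy=-4->C; (5,7):dx=-5,dy=-5->C
  (6,7):dx=-4,dy=-1->C
Step 2: C = 20, D = 1, total pairs = 21.
Step 3: tau = (C - D)/(n(n-1)/2) = (20 - 1)/21 = 0.904762.
Step 4: Exact two-sided p-value (enumerate n! = 5040 permutations of y under H0): p = 0.002778.
Step 5: alpha = 0.1. reject H0.

tau_b = 0.9048 (C=20, D=1), p = 0.002778, reject H0.


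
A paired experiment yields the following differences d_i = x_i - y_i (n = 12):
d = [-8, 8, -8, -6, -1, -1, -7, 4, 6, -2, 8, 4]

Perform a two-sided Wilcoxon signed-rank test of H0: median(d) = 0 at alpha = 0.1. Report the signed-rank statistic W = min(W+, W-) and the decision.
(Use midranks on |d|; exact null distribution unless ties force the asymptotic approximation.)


Step 1: Drop any zero differences (none here) and take |d_i|.
|d| = [8, 8, 8, 6, 1, 1, 7, 4, 6, 2, 8, 4]
Step 2: Midrank |d_i| (ties get averaged ranks).
ranks: |8|->10.5, |8|->10.5, |8|->10.5, |6|->6.5, |1|->1.5, |1|->1.5, |7|->8, |4|->4.5, |6|->6.5, |2|->3, |8|->10.5, |4|->4.5
Step 3: Attach original signs; sum ranks with positive sign and with negative sign.
W+ = 10.5 + 4.5 + 6.5 + 10.5 + 4.5 = 36.5
W- = 10.5 + 10.5 + 6.5 + 1.5 + 1.5 + 8 + 3 = 41.5
(Check: W+ + W- = 78 should equal n(n+1)/2 = 78.)
Step 4: Test statistic W = min(W+, W-) = 36.5.
Step 5: Ties in |d|, so use the tie-corrected normal approximation.
        E[W] = n(n+1)/4 = 12*13/4 = 39.
        Tie groups: |d|=1 (t=2), |d|=4 (t=2), |d|=6 (t=2), |d|=8 (t=4); sum(t^3 - t) = 78.
        Var[W] = n(n+1)(2n+1)/24 - sum(t^3-t)/48 = 3900/24 - 78/48 = 160.875.
        z = (W - E[W]) / sqrt(Var[W]) = (36.5 - 39) / 12.6837 = -0.1971.
        Two-sided p = 2*Phi(z) = 0.843746.
Step 6: alpha = 0.1. fail to reject H0.

W+ = 36.5, W- = 41.5, W = min = 36.5, p = 0.843746, fail to reject H0.


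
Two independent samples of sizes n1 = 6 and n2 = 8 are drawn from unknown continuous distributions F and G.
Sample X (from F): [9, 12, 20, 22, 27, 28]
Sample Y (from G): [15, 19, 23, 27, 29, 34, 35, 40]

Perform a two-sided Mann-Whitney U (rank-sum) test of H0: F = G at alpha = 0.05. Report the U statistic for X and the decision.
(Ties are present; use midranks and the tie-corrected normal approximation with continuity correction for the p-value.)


Step 1: Combine and sort all 14 observations; assign midranks.
sorted (value, group): (9,X), (12,X), (15,Y), (19,Y), (20,X), (22,X), (23,Y), (27,X), (27,Y), (28,X), (29,Y), (34,Y), (35,Y), (40,Y)
ranks: 9->1, 12->2, 15->3, 19->4, 20->5, 22->6, 23->7, 27->8.5, 27->8.5, 28->10, 29->11, 34->12, 35->13, 40->14
Step 2: Rank sum for X: R1 = 1 + 2 + 5 + 6 + 8.5 + 10 = 32.5.
Step 3: U_X = R1 - n1(n1+1)/2 = 32.5 - 6*7/2 = 32.5 - 21 = 11.5.
       U_Y = n1*n2 - U_X = 48 - 11.5 = 36.5.
Step 4: Ties are present, so use the tie-corrected normal approximation (with continuity correction) for the p-value.
Step 5: p-value = 0.120926; compare to alpha = 0.05. fail to reject H0.

U_X = 11.5, p = 0.120926, fail to reject H0 at alpha = 0.05.


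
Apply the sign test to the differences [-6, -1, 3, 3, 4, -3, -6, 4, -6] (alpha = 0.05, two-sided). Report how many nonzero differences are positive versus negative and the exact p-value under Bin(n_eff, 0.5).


Step 1: Discard zero differences. Original n = 9; n_eff = number of nonzero differences = 9.
Nonzero differences (with sign): -6, -1, +3, +3, +4, -3, -6, +4, -6
Step 2: Count signs: positive = 4, negative = 5.
Step 3: Under H0: P(positive) = 0.5, so the number of positives S ~ Bin(9, 0.5).
Step 4: Two-sided exact p-value = sum of Bin(9,0.5) probabilities at or below the observed probability = 1.000000.
Step 5: alpha = 0.05. fail to reject H0.

n_eff = 9, pos = 4, neg = 5, p = 1.000000, fail to reject H0.


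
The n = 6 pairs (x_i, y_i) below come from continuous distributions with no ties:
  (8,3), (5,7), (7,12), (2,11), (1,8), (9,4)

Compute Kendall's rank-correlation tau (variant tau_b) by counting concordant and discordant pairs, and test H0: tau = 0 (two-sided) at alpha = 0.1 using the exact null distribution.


Step 1: Enumerate the 15 unordered pairs (i,j) with i<j and classify each by sign(x_j-x_i) * sign(y_j-y_i).
  (1,2):dx=-3,dy=+4->D; (1,3):dx=-1,dy=+9->D; (1,4):dx=-6,dy=+8->D; (1,5):dx=-7,dy=+5->D
  (1,6):dx=+1,dy=+1->C; (2,3):dx=+2,dy=+5->C; (2,4):dx=-3,dy=+4->D; (2,5):dx=-4,dy=+1->D
  (2,6):dx=+4,dy=-3->D; (3,4):dx=-5,dy=-1->C; (3,5):dx=-6,dy=-4->C; (3,6):dx=+2,dy=-8->D
  (4,5):dx=-1,dy=-3->C; (4,6):dx=+7,dy=-7->D; (5,6):dx=+8,dy=-4->D
Step 2: C = 5, D = 10, total pairs = 15.
Step 3: tau = (C - D)/(n(n-1)/2) = (5 - 10)/15 = -0.333333.
Step 4: Exact two-sided p-value (enumerate n! = 720 permutations of y under H0): p = 0.469444.
Step 5: alpha = 0.1. fail to reject H0.

tau_b = -0.3333 (C=5, D=10), p = 0.469444, fail to reject H0.


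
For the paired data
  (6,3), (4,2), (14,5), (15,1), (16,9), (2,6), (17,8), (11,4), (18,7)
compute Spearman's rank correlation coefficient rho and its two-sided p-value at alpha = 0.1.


Step 1: Rank x and y separately (midranks; no ties here).
rank(x): 6->3, 4->2, 14->5, 15->6, 16->7, 2->1, 17->8, 11->4, 18->9
rank(y): 3->3, 2->2, 5->5, 1->1, 9->9, 6->6, 8->8, 4->4, 7->7
Step 2: d_i = R_x(i) - R_y(i); compute d_i^2.
  (3-3)^2=0, (2-2)^2=0, (5-5)^2=0, (6-1)^2=25, (7-9)^2=4, (1-6)^2=25, (8-8)^2=0, (4-4)^2=0, (9-7)^2=4
sum(d^2) = 58.
Step 3: rho = 1 - 6*58 / (9*(9^2 - 1)) = 1 - 348/720 = 0.516667.
Step 4: Under H0, t = rho * sqrt((n-2)/(1-rho^2)) = 1.5966 ~ t(7).
Step 5: Two-sided p-value from the t-distribution with 7 df = 0.154390.
Step 6: alpha = 0.1. fail to reject H0.

rho = 0.5167, p = 0.154390, fail to reject H0 at alpha = 0.1.


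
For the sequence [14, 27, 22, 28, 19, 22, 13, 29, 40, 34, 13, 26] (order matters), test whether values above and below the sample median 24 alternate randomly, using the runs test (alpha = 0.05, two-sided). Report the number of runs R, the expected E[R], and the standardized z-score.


Step 1: Compute median = 24; label A = above, B = below.
Labels in order: BABABBBAAABA  (n_A = 6, n_B = 6)
Step 2: Count runs R = 8.
Step 3: Under H0 (random ordering), E[R] = 2*n_A*n_B/(n_A+n_B) + 1 = 2*6*6/12 + 1 = 7.0000.
        Var[R] = 2*n_A*n_B*(2*n_A*n_B - n_A - n_B) / ((n_A+n_B)^2 * (n_A+n_B-1)) = 4320/1584 = 2.7273.
        SD[R] = 1.6514.
Step 4: Continuity-corrected z = (R - 0.5 - E[R]) / SD[R] = (8 - 0.5 - 7.0000) / 1.6514 = 0.3028.
Step 5: Two-sided p-value via normal approximation = 2*(1 - Phi(|z|)) = 0.762069.
Step 6: alpha = 0.05. fail to reject H0.

R = 8, z = 0.3028, p = 0.762069, fail to reject H0.


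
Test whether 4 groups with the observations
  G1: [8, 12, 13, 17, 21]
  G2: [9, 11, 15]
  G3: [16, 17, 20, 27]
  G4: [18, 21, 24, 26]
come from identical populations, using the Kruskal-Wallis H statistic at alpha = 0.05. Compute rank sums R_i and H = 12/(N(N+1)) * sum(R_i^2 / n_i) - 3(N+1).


Step 1: Combine all N = 16 observations and assign midranks.
sorted (value, group, rank): (8,G1,1), (9,G2,2), (11,G2,3), (12,G1,4), (13,G1,5), (15,G2,6), (16,G3,7), (17,G1,8.5), (17,G3,8.5), (18,G4,10), (20,G3,11), (21,G1,12.5), (21,G4,12.5), (24,G4,14), (26,G4,15), (27,G3,16)
Step 2: Sum ranks within each group.
R_1 = 31 (n_1 = 5)
R_2 = 11 (n_2 = 3)
R_3 = 42.5 (n_3 = 4)
R_4 = 51.5 (n_4 = 4)
Step 3: H = 12/(N(N+1)) * sum(R_i^2/n_i) - 3(N+1)
     = 12/(16*17) * (31^2/5 + 11^2/3 + 42.5^2/4 + 51.5^2/4) - 3*17
     = 0.044118 * 1347.16 - 51
     = 8.433456.
Step 4: Ties present; correction factor C = 1 - 12/(16^3 - 16) = 0.997059. Corrected H = 8.433456 / 0.997059 = 8.458333.
Step 5: Under H0, H ~ chi^2(3); p-value = 0.037431.
Step 6: alpha = 0.05. reject H0.

H = 8.4583, df = 3, p = 0.037431, reject H0.


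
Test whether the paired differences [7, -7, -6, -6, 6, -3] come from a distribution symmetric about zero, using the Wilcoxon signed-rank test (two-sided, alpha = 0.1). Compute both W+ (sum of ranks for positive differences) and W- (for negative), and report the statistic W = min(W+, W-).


Step 1: Drop any zero differences (none here) and take |d_i|.
|d| = [7, 7, 6, 6, 6, 3]
Step 2: Midrank |d_i| (ties get averaged ranks).
ranks: |7|->5.5, |7|->5.5, |6|->3, |6|->3, |6|->3, |3|->1
Step 3: Attach original signs; sum ranks with positive sign and with negative sign.
W+ = 5.5 + 3 = 8.5
W- = 5.5 + 3 + 3 + 1 = 12.5
(Check: W+ + W- = 21 should equal n(n+1)/2 = 21.)
Step 4: Test statistic W = min(W+, W-) = 8.5.
Step 5: Ties in |d|, so use the tie-corrected normal approximation.
        E[W] = n(n+1)/4 = 6*7/4 = 10.5.
        Tie groups: |d|=6 (t=3), |d|=7 (t=2); sum(t^3 - t) = 30.
        Var[W] = n(n+1)(2n+1)/24 - sum(t^3-t)/48 = 546/24 - 30/48 = 22.125.
        z = (W - E[W]) / sqrt(Var[W]) = (8.5 - 10.5) / 4.7037 = -0.4252.
        Two-sided p = 2*Phi(z) = 0.670694.
Step 6: alpha = 0.1. fail to reject H0.

W+ = 8.5, W- = 12.5, W = min = 8.5, p = 0.670694, fail to reject H0.


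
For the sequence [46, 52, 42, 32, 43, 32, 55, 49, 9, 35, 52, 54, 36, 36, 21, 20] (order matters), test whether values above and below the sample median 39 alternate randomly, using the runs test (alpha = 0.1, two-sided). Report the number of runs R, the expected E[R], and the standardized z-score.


Step 1: Compute median = 39; label A = above, B = below.
Labels in order: AAABABAABBAABBBB  (n_A = 8, n_B = 8)
Step 2: Count runs R = 8.
Step 3: Under H0 (random ordering), E[R] = 2*n_A*n_B/(n_A+n_B) + 1 = 2*8*8/16 + 1 = 9.0000.
        Var[R] = 2*n_A*n_B*(2*n_A*n_B - n_A - n_B) / ((n_A+n_B)^2 * (n_A+n_B-1)) = 14336/3840 = 3.7333.
        SD[R] = 1.9322.
Step 4: Continuity-corrected z = (R + 0.5 - E[R]) / SD[R] = (8 + 0.5 - 9.0000) / 1.9322 = -0.2588.
Step 5: Two-sided p-value via normal approximation = 2*(1 - Phi(|z|)) = 0.795809.
Step 6: alpha = 0.1. fail to reject H0.

R = 8, z = -0.2588, p = 0.795809, fail to reject H0.


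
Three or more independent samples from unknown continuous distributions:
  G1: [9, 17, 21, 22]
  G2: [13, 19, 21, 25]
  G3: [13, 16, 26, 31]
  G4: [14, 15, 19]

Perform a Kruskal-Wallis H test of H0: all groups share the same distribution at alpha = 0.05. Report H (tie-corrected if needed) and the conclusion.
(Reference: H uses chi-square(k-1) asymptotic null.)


Step 1: Combine all N = 15 observations and assign midranks.
sorted (value, group, rank): (9,G1,1), (13,G2,2.5), (13,G3,2.5), (14,G4,4), (15,G4,5), (16,G3,6), (17,G1,7), (19,G2,8.5), (19,G4,8.5), (21,G1,10.5), (21,G2,10.5), (22,G1,12), (25,G2,13), (26,G3,14), (31,G3,15)
Step 2: Sum ranks within each group.
R_1 = 30.5 (n_1 = 4)
R_2 = 34.5 (n_2 = 4)
R_3 = 37.5 (n_3 = 4)
R_4 = 17.5 (n_4 = 3)
Step 3: H = 12/(N(N+1)) * sum(R_i^2/n_i) - 3(N+1)
     = 12/(15*16) * (30.5^2/4 + 34.5^2/4 + 37.5^2/4 + 17.5^2/3) - 3*16
     = 0.050000 * 983.771 - 48
     = 1.188542.
Step 4: Ties present; correction factor C = 1 - 18/(15^3 - 15) = 0.994643. Corrected H = 1.188542 / 0.994643 = 1.194943.
Step 5: Under H0, H ~ chi^2(3); p-value = 0.754217.
Step 6: alpha = 0.05. fail to reject H0.

H = 1.1949, df = 3, p = 0.754217, fail to reject H0.


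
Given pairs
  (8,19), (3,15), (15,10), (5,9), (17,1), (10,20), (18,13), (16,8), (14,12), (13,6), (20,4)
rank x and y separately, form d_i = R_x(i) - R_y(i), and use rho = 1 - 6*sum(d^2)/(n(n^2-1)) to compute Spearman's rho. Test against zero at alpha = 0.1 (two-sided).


Step 1: Rank x and y separately (midranks; no ties here).
rank(x): 8->3, 3->1, 15->7, 5->2, 17->9, 10->4, 18->10, 16->8, 14->6, 13->5, 20->11
rank(y): 19->10, 15->9, 10->6, 9->5, 1->1, 20->11, 13->8, 8->4, 12->7, 6->3, 4->2
Step 2: d_i = R_x(i) - R_y(i); compute d_i^2.
  (3-10)^2=49, (1-9)^2=64, (7-6)^2=1, (2-5)^2=9, (9-1)^2=64, (4-11)^2=49, (10-8)^2=4, (8-4)^2=16, (6-7)^2=1, (5-3)^2=4, (11-2)^2=81
sum(d^2) = 342.
Step 3: rho = 1 - 6*342 / (11*(11^2 - 1)) = 1 - 2052/1320 = -0.554545.
Step 4: Under H0, t = rho * sqrt((n-2)/(1-rho^2)) = -1.9992 ~ t(9).
Step 5: Two-sided p-value from the t-distribution with 9 df = 0.076652.
Step 6: alpha = 0.1. reject H0.

rho = -0.5545, p = 0.076652, reject H0 at alpha = 0.1.


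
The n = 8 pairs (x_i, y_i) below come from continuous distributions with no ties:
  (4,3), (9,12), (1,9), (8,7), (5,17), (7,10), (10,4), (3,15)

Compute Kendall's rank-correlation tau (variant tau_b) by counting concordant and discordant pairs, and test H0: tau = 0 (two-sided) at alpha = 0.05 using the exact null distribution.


Step 1: Enumerate the 28 unordered pairs (i,j) with i<j and classify each by sign(x_j-x_i) * sign(y_j-y_i).
  (1,2):dx=+5,dy=+9->C; (1,3):dx=-3,dy=+6->D; (1,4):dx=+4,dy=+4->C; (1,5):dx=+1,dy=+14->C
  (1,6):dx=+3,dy=+7->C; (1,7):dx=+6,dy=+1->C; (1,8):dx=-1,dy=+12->D; (2,3):dx=-8,dy=-3->C
  (2,4):dx=-1,dy=-5->C; (2,5):dx=-4,dy=+5->D; (2,6):dx=-2,dy=-2->C; (2,7):dx=+1,dy=-8->D
  (2,8):dx=-6,dy=+3->D; (3,4):dx=+7,dy=-2->D; (3,5):dx=+4,dy=+8->C; (3,6):dx=+6,dy=+1->C
  (3,7):dx=+9,dy=-5->D; (3,8):dx=+2,dy=+6->C; (4,5):dx=-3,dy=+10->D; (4,6):dx=-1,dy=+3->D
  (4,7):dx=+2,dy=-3->D; (4,8):dx=-5,dy=+8->D; (5,6):dx=+2,dy=-7->D; (5,7):dx=+5,dy=-13->D
  (5,8):dx=-2,dy=-2->C; (6,7):dx=+3,dy=-6->D; (6,8):dx=-4,dy=+5->D; (7,8):dx=-7,dy=+11->D
Step 2: C = 12, D = 16, total pairs = 28.
Step 3: tau = (C - D)/(n(n-1)/2) = (12 - 16)/28 = -0.142857.
Step 4: Exact two-sided p-value (enumerate n! = 40320 permutations of y under H0): p = 0.719544.
Step 5: alpha = 0.05. fail to reject H0.

tau_b = -0.1429 (C=12, D=16), p = 0.719544, fail to reject H0.


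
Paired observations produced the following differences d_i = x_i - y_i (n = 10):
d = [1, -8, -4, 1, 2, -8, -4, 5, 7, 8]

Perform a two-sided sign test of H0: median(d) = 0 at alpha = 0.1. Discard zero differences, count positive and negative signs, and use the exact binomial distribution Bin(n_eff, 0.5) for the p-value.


Step 1: Discard zero differences. Original n = 10; n_eff = number of nonzero differences = 10.
Nonzero differences (with sign): +1, -8, -4, +1, +2, -8, -4, +5, +7, +8
Step 2: Count signs: positive = 6, negative = 4.
Step 3: Under H0: P(positive) = 0.5, so the number of positives S ~ Bin(10, 0.5).
Step 4: Two-sided exact p-value = sum of Bin(10,0.5) probabilities at or below the observed probability = 0.753906.
Step 5: alpha = 0.1. fail to reject H0.

n_eff = 10, pos = 6, neg = 4, p = 0.753906, fail to reject H0.


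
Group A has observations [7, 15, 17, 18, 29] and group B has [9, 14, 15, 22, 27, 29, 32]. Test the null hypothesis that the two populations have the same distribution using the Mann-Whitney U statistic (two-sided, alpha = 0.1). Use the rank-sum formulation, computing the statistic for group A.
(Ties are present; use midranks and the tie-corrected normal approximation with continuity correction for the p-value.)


Step 1: Combine and sort all 12 observations; assign midranks.
sorted (value, group): (7,X), (9,Y), (14,Y), (15,X), (15,Y), (17,X), (18,X), (22,Y), (27,Y), (29,X), (29,Y), (32,Y)
ranks: 7->1, 9->2, 14->3, 15->4.5, 15->4.5, 17->6, 18->7, 22->8, 27->9, 29->10.5, 29->10.5, 32->12
Step 2: Rank sum for X: R1 = 1 + 4.5 + 6 + 7 + 10.5 = 29.
Step 3: U_X = R1 - n1(n1+1)/2 = 29 - 5*6/2 = 29 - 15 = 14.
       U_Y = n1*n2 - U_X = 35 - 14 = 21.
Step 4: Ties are present, so use the tie-corrected normal approximation (with continuity correction) for the p-value.
Step 5: p-value = 0.624905; compare to alpha = 0.1. fail to reject H0.

U_X = 14, p = 0.624905, fail to reject H0 at alpha = 0.1.


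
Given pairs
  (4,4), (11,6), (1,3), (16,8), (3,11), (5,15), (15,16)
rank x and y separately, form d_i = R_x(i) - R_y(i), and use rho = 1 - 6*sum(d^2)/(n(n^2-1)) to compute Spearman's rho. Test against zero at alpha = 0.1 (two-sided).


Step 1: Rank x and y separately (midranks; no ties here).
rank(x): 4->3, 11->5, 1->1, 16->7, 3->2, 5->4, 15->6
rank(y): 4->2, 6->3, 3->1, 8->4, 11->5, 15->6, 16->7
Step 2: d_i = R_x(i) - R_y(i); compute d_i^2.
  (3-2)^2=1, (5-3)^2=4, (1-1)^2=0, (7-4)^2=9, (2-5)^2=9, (4-6)^2=4, (6-7)^2=1
sum(d^2) = 28.
Step 3: rho = 1 - 6*28 / (7*(7^2 - 1)) = 1 - 168/336 = 0.500000.
Step 4: Under H0, t = rho * sqrt((n-2)/(1-rho^2)) = 1.2910 ~ t(5).
Step 5: Two-sided p-value from the t-distribution with 5 df = 0.253170.
Step 6: alpha = 0.1. fail to reject H0.

rho = 0.5000, p = 0.253170, fail to reject H0 at alpha = 0.1.


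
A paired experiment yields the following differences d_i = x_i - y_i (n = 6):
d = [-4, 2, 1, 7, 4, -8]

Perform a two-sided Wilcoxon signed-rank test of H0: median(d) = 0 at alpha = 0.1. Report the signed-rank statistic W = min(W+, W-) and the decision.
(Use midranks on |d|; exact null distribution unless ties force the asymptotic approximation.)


Step 1: Drop any zero differences (none here) and take |d_i|.
|d| = [4, 2, 1, 7, 4, 8]
Step 2: Midrank |d_i| (ties get averaged ranks).
ranks: |4|->3.5, |2|->2, |1|->1, |7|->5, |4|->3.5, |8|->6
Step 3: Attach original signs; sum ranks with positive sign and with negative sign.
W+ = 2 + 1 + 5 + 3.5 = 11.5
W- = 3.5 + 6 = 9.5
(Check: W+ + W- = 21 should equal n(n+1)/2 = 21.)
Step 4: Test statistic W = min(W+, W-) = 9.5.
Step 5: Ties in |d|, so use the tie-corrected normal approximation.
        E[W] = n(n+1)/4 = 6*7/4 = 10.5.
        Tie groups: |d|=4 (t=2); sum(t^3 - t) = 6.
        Var[W] = n(n+1)(2n+1)/24 - sum(t^3-t)/48 = 546/24 - 6/48 = 22.625.
        z = (W - E[W]) / sqrt(Var[W]) = (9.5 - 10.5) / 4.7566 = -0.2102.
        Two-sided p = 2*Phi(z) = 0.833484.
Step 6: alpha = 0.1. fail to reject H0.

W+ = 11.5, W- = 9.5, W = min = 9.5, p = 0.833484, fail to reject H0.


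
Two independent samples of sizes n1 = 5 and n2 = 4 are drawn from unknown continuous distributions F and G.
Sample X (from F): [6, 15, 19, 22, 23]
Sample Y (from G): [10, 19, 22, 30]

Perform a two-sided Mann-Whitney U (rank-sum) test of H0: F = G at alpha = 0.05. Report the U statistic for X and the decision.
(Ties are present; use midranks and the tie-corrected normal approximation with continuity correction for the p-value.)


Step 1: Combine and sort all 9 observations; assign midranks.
sorted (value, group): (6,X), (10,Y), (15,X), (19,X), (19,Y), (22,X), (22,Y), (23,X), (30,Y)
ranks: 6->1, 10->2, 15->3, 19->4.5, 19->4.5, 22->6.5, 22->6.5, 23->8, 30->9
Step 2: Rank sum for X: R1 = 1 + 3 + 4.5 + 6.5 + 8 = 23.
Step 3: U_X = R1 - n1(n1+1)/2 = 23 - 5*6/2 = 23 - 15 = 8.
       U_Y = n1*n2 - U_X = 20 - 8 = 12.
Step 4: Ties are present, so use the tie-corrected normal approximation (with continuity correction) for the p-value.
Step 5: p-value = 0.710992; compare to alpha = 0.05. fail to reject H0.

U_X = 8, p = 0.710992, fail to reject H0 at alpha = 0.05.


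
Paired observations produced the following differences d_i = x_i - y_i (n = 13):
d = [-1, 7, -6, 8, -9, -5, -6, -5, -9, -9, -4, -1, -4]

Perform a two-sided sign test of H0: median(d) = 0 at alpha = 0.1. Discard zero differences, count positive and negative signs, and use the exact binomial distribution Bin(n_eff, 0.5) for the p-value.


Step 1: Discard zero differences. Original n = 13; n_eff = number of nonzero differences = 13.
Nonzero differences (with sign): -1, +7, -6, +8, -9, -5, -6, -5, -9, -9, -4, -1, -4
Step 2: Count signs: positive = 2, negative = 11.
Step 3: Under H0: P(positive) = 0.5, so the number of positives S ~ Bin(13, 0.5).
Step 4: Two-sided exact p-value = sum of Bin(13,0.5) probabilities at or below the observed probability = 0.022461.
Step 5: alpha = 0.1. reject H0.

n_eff = 13, pos = 2, neg = 11, p = 0.022461, reject H0.


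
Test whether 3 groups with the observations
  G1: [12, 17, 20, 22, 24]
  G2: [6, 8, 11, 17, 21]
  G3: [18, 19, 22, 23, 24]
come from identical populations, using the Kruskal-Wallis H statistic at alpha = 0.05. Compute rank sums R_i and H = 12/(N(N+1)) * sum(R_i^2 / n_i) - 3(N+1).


Step 1: Combine all N = 15 observations and assign midranks.
sorted (value, group, rank): (6,G2,1), (8,G2,2), (11,G2,3), (12,G1,4), (17,G1,5.5), (17,G2,5.5), (18,G3,7), (19,G3,8), (20,G1,9), (21,G2,10), (22,G1,11.5), (22,G3,11.5), (23,G3,13), (24,G1,14.5), (24,G3,14.5)
Step 2: Sum ranks within each group.
R_1 = 44.5 (n_1 = 5)
R_2 = 21.5 (n_2 = 5)
R_3 = 54 (n_3 = 5)
Step 3: H = 12/(N(N+1)) * sum(R_i^2/n_i) - 3(N+1)
     = 12/(15*16) * (44.5^2/5 + 21.5^2/5 + 54^2/5) - 3*16
     = 0.050000 * 1071.7 - 48
     = 5.585000.
Step 4: Ties present; correction factor C = 1 - 18/(15^3 - 15) = 0.994643. Corrected H = 5.585000 / 0.994643 = 5.615081.
Step 5: Under H0, H ~ chi^2(2); p-value = 0.060353.
Step 6: alpha = 0.05. fail to reject H0.

H = 5.6151, df = 2, p = 0.060353, fail to reject H0.


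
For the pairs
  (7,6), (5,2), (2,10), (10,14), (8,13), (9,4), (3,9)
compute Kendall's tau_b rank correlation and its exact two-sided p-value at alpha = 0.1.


Step 1: Enumerate the 21 unordered pairs (i,j) with i<j and classify each by sign(x_j-x_i) * sign(y_j-y_i).
  (1,2):dx=-2,dy=-4->C; (1,3):dx=-5,dy=+4->D; (1,4):dx=+3,dy=+8->C; (1,5):dx=+1,dy=+7->C
  (1,6):dx=+2,dy=-2->D; (1,7):dx=-4,dy=+3->D; (2,3):dx=-3,dy=+8->D; (2,4):dx=+5,dy=+12->C
  (2,5):dx=+3,dy=+11->C; (2,6):dx=+4,dy=+2->C; (2,7):dx=-2,dy=+7->D; (3,4):dx=+8,dy=+4->C
  (3,5):dx=+6,dy=+3->C; (3,6):dx=+7,dy=-6->D; (3,7):dx=+1,dy=-1->D; (4,5):dx=-2,dy=-1->C
  (4,6):dx=-1,dy=-10->C; (4,7):dx=-7,dy=-5->C; (5,6):dx=+1,dy=-9->D; (5,7):dx=-5,dy=-4->C
  (6,7):dx=-6,dy=+5->D
Step 2: C = 12, D = 9, total pairs = 21.
Step 3: tau = (C - D)/(n(n-1)/2) = (12 - 9)/21 = 0.142857.
Step 4: Exact two-sided p-value (enumerate n! = 5040 permutations of y under H0): p = 0.772619.
Step 5: alpha = 0.1. fail to reject H0.

tau_b = 0.1429 (C=12, D=9), p = 0.772619, fail to reject H0.


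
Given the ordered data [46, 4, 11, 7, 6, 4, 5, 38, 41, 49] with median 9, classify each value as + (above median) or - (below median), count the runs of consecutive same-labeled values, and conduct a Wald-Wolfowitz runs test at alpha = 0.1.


Step 1: Compute median = 9; label A = above, B = below.
Labels in order: ABABBBBAAA  (n_A = 5, n_B = 5)
Step 2: Count runs R = 5.
Step 3: Under H0 (random ordering), E[R] = 2*n_A*n_B/(n_A+n_B) + 1 = 2*5*5/10 + 1 = 6.0000.
        Var[R] = 2*n_A*n_B*(2*n_A*n_B - n_A - n_B) / ((n_A+n_B)^2 * (n_A+n_B-1)) = 2000/900 = 2.2222.
        SD[R] = 1.4907.
Step 4: Continuity-corrected z = (R + 0.5 - E[R]) / SD[R] = (5 + 0.5 - 6.0000) / 1.4907 = -0.3354.
Step 5: Two-sided p-value via normal approximation = 2*(1 - Phi(|z|)) = 0.737316.
Step 6: alpha = 0.1. fail to reject H0.

R = 5, z = -0.3354, p = 0.737316, fail to reject H0.


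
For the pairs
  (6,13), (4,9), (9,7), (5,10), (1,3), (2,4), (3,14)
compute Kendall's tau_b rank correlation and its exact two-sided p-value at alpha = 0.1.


Step 1: Enumerate the 21 unordered pairs (i,j) with i<j and classify each by sign(x_j-x_i) * sign(y_j-y_i).
  (1,2):dx=-2,dy=-4->C; (1,3):dx=+3,dy=-6->D; (1,4):dx=-1,dy=-3->C; (1,5):dx=-5,dy=-10->C
  (1,6):dx=-4,dy=-9->C; (1,7):dx=-3,dy=+1->D; (2,3):dx=+5,dy=-2->D; (2,4):dx=+1,dy=+1->C
  (2,5):dx=-3,dy=-6->C; (2,6):dx=-2,dy=-5->C; (2,7):dx=-1,dy=+5->D; (3,4):dx=-4,dy=+3->D
  (3,5):dx=-8,dy=-4->C; (3,6):dx=-7,dy=-3->C; (3,7):dx=-6,dy=+7->D; (4,5):dx=-4,dy=-7->C
  (4,6):dx=-3,dy=-6->C; (4,7):dx=-2,dy=+4->D; (5,6):dx=+1,dy=+1->C; (5,7):dx=+2,dy=+11->C
  (6,7):dx=+1,dy=+10->C
Step 2: C = 14, D = 7, total pairs = 21.
Step 3: tau = (C - D)/(n(n-1)/2) = (14 - 7)/21 = 0.333333.
Step 4: Exact two-sided p-value (enumerate n! = 5040 permutations of y under H0): p = 0.381349.
Step 5: alpha = 0.1. fail to reject H0.

tau_b = 0.3333 (C=14, D=7), p = 0.381349, fail to reject H0.


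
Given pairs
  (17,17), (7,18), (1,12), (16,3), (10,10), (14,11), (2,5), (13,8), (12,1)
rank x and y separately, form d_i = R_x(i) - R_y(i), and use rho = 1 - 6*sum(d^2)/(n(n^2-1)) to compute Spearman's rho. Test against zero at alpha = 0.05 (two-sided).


Step 1: Rank x and y separately (midranks; no ties here).
rank(x): 17->9, 7->3, 1->1, 16->8, 10->4, 14->7, 2->2, 13->6, 12->5
rank(y): 17->8, 18->9, 12->7, 3->2, 10->5, 11->6, 5->3, 8->4, 1->1
Step 2: d_i = R_x(i) - R_y(i); compute d_i^2.
  (9-8)^2=1, (3-9)^2=36, (1-7)^2=36, (8-2)^2=36, (4-5)^2=1, (7-6)^2=1, (2-3)^2=1, (6-4)^2=4, (5-1)^2=16
sum(d^2) = 132.
Step 3: rho = 1 - 6*132 / (9*(9^2 - 1)) = 1 - 792/720 = -0.100000.
Step 4: Under H0, t = rho * sqrt((n-2)/(1-rho^2)) = -0.2659 ~ t(7).
Step 5: Two-sided p-value from the t-distribution with 7 df = 0.797972.
Step 6: alpha = 0.05. fail to reject H0.

rho = -0.1000, p = 0.797972, fail to reject H0 at alpha = 0.05.


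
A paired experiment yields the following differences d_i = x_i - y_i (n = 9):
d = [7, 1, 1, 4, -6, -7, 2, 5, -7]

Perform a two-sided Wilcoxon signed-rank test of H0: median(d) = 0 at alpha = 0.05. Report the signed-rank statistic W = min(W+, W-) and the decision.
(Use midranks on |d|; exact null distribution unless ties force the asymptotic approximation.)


Step 1: Drop any zero differences (none here) and take |d_i|.
|d| = [7, 1, 1, 4, 6, 7, 2, 5, 7]
Step 2: Midrank |d_i| (ties get averaged ranks).
ranks: |7|->8, |1|->1.5, |1|->1.5, |4|->4, |6|->6, |7|->8, |2|->3, |5|->5, |7|->8
Step 3: Attach original signs; sum ranks with positive sign and with negative sign.
W+ = 8 + 1.5 + 1.5 + 4 + 3 + 5 = 23
W- = 6 + 8 + 8 = 22
(Check: W+ + W- = 45 should equal n(n+1)/2 = 45.)
Step 4: Test statistic W = min(W+, W-) = 22.
Step 5: Ties in |d|, so use the tie-corrected normal approximation.
        E[W] = n(n+1)/4 = 9*10/4 = 22.5.
        Tie groups: |d|=1 (t=2), |d|=7 (t=3); sum(t^3 - t) = 30.
        Var[W] = n(n+1)(2n+1)/24 - sum(t^3-t)/48 = 1710/24 - 30/48 = 70.625.
        z = (W - E[W]) / sqrt(Var[W]) = (22 - 22.5) / 8.4039 = -0.0595.
        Two-sided p = 2*Phi(z) = 0.952557.
Step 6: alpha = 0.05. fail to reject H0.

W+ = 23, W- = 22, W = min = 22, p = 0.952557, fail to reject H0.


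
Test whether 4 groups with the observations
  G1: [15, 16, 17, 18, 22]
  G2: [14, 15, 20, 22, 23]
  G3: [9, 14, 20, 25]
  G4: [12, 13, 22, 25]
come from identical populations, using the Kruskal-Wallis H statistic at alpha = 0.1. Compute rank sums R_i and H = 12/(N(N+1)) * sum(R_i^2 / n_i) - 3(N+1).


Step 1: Combine all N = 18 observations and assign midranks.
sorted (value, group, rank): (9,G3,1), (12,G4,2), (13,G4,3), (14,G2,4.5), (14,G3,4.5), (15,G1,6.5), (15,G2,6.5), (16,G1,8), (17,G1,9), (18,G1,10), (20,G2,11.5), (20,G3,11.5), (22,G1,14), (22,G2,14), (22,G4,14), (23,G2,16), (25,G3,17.5), (25,G4,17.5)
Step 2: Sum ranks within each group.
R_1 = 47.5 (n_1 = 5)
R_2 = 52.5 (n_2 = 5)
R_3 = 34.5 (n_3 = 4)
R_4 = 36.5 (n_4 = 4)
Step 3: H = 12/(N(N+1)) * sum(R_i^2/n_i) - 3(N+1)
     = 12/(18*19) * (47.5^2/5 + 52.5^2/5 + 34.5^2/4 + 36.5^2/4) - 3*19
     = 0.035088 * 1633.12 - 57
     = 0.302632.
Step 4: Ties present; correction factor C = 1 - 48/(18^3 - 18) = 0.991744. Corrected H = 0.302632 / 0.991744 = 0.305151.
Step 5: Under H0, H ~ chi^2(3); p-value = 0.959057.
Step 6: alpha = 0.1. fail to reject H0.

H = 0.3052, df = 3, p = 0.959057, fail to reject H0.
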